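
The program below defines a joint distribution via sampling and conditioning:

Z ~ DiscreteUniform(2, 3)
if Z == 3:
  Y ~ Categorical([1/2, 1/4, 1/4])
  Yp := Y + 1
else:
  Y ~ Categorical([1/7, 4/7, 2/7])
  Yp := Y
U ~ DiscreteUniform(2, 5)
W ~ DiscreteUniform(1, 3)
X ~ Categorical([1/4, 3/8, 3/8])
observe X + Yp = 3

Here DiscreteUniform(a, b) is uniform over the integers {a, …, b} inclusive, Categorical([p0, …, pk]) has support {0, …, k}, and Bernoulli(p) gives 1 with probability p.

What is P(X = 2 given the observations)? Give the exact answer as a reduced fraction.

Enumerate traces; 60 have nonzero weight after conditioning:
  (Z=2, Y=1, U=2, W=1, X=2) weight 1/112
  (Z=2, Y=1, U=2, W=2, X=2) weight 1/112
  (Z=2, Y=1, U=2, W=3, X=2) weight 1/112
  (Z=2, Y=1, U=3, W=1, X=2) weight 1/112
  (Z=2, Y=1, U=3, W=2, X=2) weight 1/112
  (Z=2, Y=1, U=3, W=3, X=2) weight 1/112
  (Z=2, Y=1, U=4, W=1, X=2) weight 1/112
  (Z=2, Y=1, U=4, W=2, X=2) weight 1/112
  (Z=2, Y=2, U=2, W=1, X=1) weight 1/224
  (Z=3, Y=2, U=2, W=1, X=0) weight 1/384
  … 50 more
Group by X:
  weight(X=0) = 1/32
  weight(X=1) = 45/448
  weight(X=2) = 45/224
Total weight = 1/32 + 45/448 + 45/224 = 149/448
P(X=0 | obs) = 1/32 / 149/448 = 14/149
P(X=1 | obs) = 45/448 / 149/448 = 45/149
P(X=2 | obs) = 45/224 / 149/448 = 90/149

P(X = 2 | obs) = 90/149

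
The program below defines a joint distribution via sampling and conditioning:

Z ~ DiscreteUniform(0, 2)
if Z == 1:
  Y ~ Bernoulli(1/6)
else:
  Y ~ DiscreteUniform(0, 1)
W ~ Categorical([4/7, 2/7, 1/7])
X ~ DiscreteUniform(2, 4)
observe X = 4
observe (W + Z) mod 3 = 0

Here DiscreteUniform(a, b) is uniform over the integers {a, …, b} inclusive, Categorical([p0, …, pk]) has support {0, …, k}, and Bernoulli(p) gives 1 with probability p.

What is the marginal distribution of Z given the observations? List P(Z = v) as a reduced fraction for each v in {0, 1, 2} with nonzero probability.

P(Z=0) = 4/7, P(Z=1) = 1/7, P(Z=2) = 2/7

Enumerate traces; 6 have nonzero weight after conditioning:
  (Z=0, Y=0, W=0, X=4) weight 2/63
  (Z=0, Y=1, W=0, X=4) weight 2/63
  (Z=1, Y=0, W=2, X=4) weight 5/378
  (Z=1, Y=1, W=2, X=4) weight 1/378
  (Z=2, Y=0, W=1, X=4) weight 1/63
  (Z=2, Y=1, W=1, X=4) weight 1/63
Group by Z:
  weight(Z=0) = 4/63
  weight(Z=1) = 1/63
  weight(Z=2) = 2/63
Total weight = 4/63 + 1/63 + 2/63 = 1/9
P(Z=0 | obs) = 4/63 / 1/9 = 4/7
P(Z=1 | obs) = 1/63 / 1/9 = 1/7
P(Z=2 | obs) = 2/63 / 1/9 = 2/7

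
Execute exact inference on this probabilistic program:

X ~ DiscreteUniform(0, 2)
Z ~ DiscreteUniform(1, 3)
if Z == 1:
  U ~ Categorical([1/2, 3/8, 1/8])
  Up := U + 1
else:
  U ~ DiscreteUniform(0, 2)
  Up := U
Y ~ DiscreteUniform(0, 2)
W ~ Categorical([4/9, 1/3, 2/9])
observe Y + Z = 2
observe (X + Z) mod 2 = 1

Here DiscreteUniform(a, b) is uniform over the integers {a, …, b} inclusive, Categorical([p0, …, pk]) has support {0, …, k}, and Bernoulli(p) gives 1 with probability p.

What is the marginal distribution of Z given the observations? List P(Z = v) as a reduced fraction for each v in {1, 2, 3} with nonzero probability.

P(Z=1) = 2/3, P(Z=2) = 1/3

Enumerate traces; 27 have nonzero weight after conditioning:
  (X=0, Z=1, U=0, Y=1, W=0) weight 2/243
  (X=0, Z=1, U=0, Y=1, W=1) weight 1/162
  (X=0, Z=1, U=0, Y=1, W=2) weight 1/243
  (X=0, Z=1, U=1, Y=1, W=0) weight 1/162
  (X=0, Z=1, U=1, Y=1, W=1) weight 1/216
  (X=0, Z=1, U=1, Y=1, W=2) weight 1/324
  (X=0, Z=1, U=2, Y=1, W=0) weight 1/486
  (X=0, Z=1, U=2, Y=1, W=1) weight 1/648
  (X=1, Z=2, U=0, Y=0, W=0) weight 4/729
  … 18 more
Group by Z:
  weight(Z=1) = 2/27
  weight(Z=2) = 1/27
Total weight = 2/27 + 1/27 = 1/9
P(Z=1 | obs) = 2/27 / 1/9 = 2/3
P(Z=2 | obs) = 1/27 / 1/9 = 1/3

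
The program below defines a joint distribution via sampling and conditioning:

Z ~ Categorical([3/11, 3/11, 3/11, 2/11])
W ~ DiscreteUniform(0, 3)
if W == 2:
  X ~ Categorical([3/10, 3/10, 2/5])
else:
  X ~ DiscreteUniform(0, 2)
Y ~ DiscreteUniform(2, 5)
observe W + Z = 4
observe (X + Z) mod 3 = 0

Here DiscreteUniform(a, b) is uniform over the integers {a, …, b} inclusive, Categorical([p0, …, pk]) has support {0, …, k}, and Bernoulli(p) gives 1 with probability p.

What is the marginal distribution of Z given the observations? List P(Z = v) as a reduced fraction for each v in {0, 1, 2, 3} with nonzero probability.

P(Z=1) = 30/77, P(Z=2) = 27/77, P(Z=3) = 20/77

Enumerate traces; 12 have nonzero weight after conditioning:
  (Z=1, W=3, X=2, Y=2) weight 1/176
  (Z=1, W=3, X=2, Y=3) weight 1/176
  (Z=1, W=3, X=2, Y=4) weight 1/176
  (Z=1, W=3, X=2, Y=5) weight 1/176
  (Z=2, W=2, X=1, Y=2) weight 9/1760
  (Z=2, W=2, X=1, Y=3) weight 9/1760
  (Z=2, W=2, X=1, Y=4) weight 9/1760
  (Z=2, W=2, X=1, Y=5) weight 9/1760
  (Z=3, W=1, X=0, Y=2) weight 1/264
  … 3 more
Group by Z:
  weight(Z=1) = 1/44
  weight(Z=2) = 9/440
  weight(Z=3) = 1/66
Total weight = 1/44 + 9/440 + 1/66 = 7/120
P(Z=1 | obs) = 1/44 / 7/120 = 30/77
P(Z=2 | obs) = 9/440 / 7/120 = 27/77
P(Z=3 | obs) = 1/66 / 7/120 = 20/77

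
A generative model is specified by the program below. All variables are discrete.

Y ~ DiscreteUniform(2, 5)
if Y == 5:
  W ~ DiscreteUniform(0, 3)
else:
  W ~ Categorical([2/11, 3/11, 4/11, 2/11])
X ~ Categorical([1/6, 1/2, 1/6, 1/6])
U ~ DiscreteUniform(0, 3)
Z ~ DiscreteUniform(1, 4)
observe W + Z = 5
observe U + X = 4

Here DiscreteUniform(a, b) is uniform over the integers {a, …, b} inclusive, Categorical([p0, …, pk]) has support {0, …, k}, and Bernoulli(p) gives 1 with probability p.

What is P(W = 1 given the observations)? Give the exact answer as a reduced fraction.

Enumerate traces; 36 have nonzero weight after conditioning:
  (Y=2, W=1, X=1, U=3, Z=4) weight 3/1408
  (Y=2, W=1, X=2, U=2, Z=4) weight 1/1408
  (Y=2, W=1, X=3, U=1, Z=4) weight 1/1408
  (Y=2, W=2, X=1, U=3, Z=3) weight 1/352
  (Y=2, W=2, X=2, U=2, Z=3) weight 1/1056
  (Y=2, W=2, X=3, U=1, Z=3) weight 1/1056
  (Y=2, W=3, X=1, U=3, Z=2) weight 1/704
  (Y=2, W=3, X=2, U=2, Z=2) weight 1/2112
  … 28 more
Group by W:
  weight(W=1) = 235/16896
  weight(W=2) = 295/16896
  weight(W=3) = 175/16896
Total weight = 235/16896 + 295/16896 + 175/16896 = 235/5632
P(W=1 | obs) = 235/16896 / 235/5632 = 1/3
P(W=2 | obs) = 295/16896 / 235/5632 = 59/141
P(W=3 | obs) = 175/16896 / 235/5632 = 35/141

P(W = 1 | obs) = 1/3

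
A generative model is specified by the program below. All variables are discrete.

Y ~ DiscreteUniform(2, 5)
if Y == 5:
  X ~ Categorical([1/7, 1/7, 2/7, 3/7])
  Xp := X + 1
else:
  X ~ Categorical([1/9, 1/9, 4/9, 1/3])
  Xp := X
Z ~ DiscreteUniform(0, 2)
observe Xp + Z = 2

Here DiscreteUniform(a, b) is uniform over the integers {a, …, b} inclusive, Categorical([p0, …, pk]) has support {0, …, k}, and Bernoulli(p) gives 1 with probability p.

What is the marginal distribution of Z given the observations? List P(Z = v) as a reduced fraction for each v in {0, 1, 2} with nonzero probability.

P(Z=0) = 31/48, P(Z=1) = 5/24, P(Z=2) = 7/48

Enumerate traces; 11 have nonzero weight after conditioning:
  (Y=2, X=0, Z=2) weight 1/108
  (Y=2, X=1, Z=1) weight 1/108
  (Y=2, X=2, Z=0) weight 1/27
  (Y=3, X=0, Z=2) weight 1/108
  (Y=3, X=1, Z=1) weight 1/108
  (Y=3, X=2, Z=0) weight 1/27
  (Y=4, X=0, Z=2) weight 1/108
  (Y=4, X=1, Z=1) weight 1/108
  … 3 more
Group by Z:
  weight(Z=0) = 31/252
  weight(Z=1) = 5/126
  weight(Z=2) = 1/36
Total weight = 31/252 + 5/126 + 1/36 = 4/21
P(Z=0 | obs) = 31/252 / 4/21 = 31/48
P(Z=1 | obs) = 5/126 / 4/21 = 5/24
P(Z=2 | obs) = 1/36 / 4/21 = 7/48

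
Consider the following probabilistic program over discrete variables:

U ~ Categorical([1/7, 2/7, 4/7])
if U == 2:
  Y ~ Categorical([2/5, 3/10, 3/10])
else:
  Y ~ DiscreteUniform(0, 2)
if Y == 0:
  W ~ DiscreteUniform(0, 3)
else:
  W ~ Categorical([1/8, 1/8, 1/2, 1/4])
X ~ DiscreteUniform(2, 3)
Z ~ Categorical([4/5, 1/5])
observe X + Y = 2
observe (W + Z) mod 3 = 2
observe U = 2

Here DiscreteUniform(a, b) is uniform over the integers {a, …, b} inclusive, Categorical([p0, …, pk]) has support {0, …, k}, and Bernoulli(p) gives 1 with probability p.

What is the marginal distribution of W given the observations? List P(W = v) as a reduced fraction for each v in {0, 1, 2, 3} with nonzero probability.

Enumerate traces; 2 have nonzero weight after conditioning:
  (U=2, Y=0, W=1, X=2, Z=1) weight 1/175
  (U=2, Y=0, W=2, X=2, Z=0) weight 4/175
Group by W:
  weight(W=1) = 1/175
  weight(W=2) = 4/175
Total weight = 1/175 + 4/175 = 1/35
P(W=1 | obs) = 1/175 / 1/35 = 1/5
P(W=2 | obs) = 4/175 / 1/35 = 4/5

P(W=1) = 1/5, P(W=2) = 4/5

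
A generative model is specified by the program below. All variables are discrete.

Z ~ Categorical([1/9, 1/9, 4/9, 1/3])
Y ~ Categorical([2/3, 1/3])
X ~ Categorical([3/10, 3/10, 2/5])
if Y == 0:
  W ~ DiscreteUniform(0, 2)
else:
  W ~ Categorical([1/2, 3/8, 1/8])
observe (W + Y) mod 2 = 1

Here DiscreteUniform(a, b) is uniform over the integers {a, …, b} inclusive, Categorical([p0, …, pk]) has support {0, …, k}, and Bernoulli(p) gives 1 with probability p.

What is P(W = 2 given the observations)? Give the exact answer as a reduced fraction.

P(W = 2 | obs) = 3/31

Enumerate traces; 36 have nonzero weight after conditioning:
  (Z=0, Y=0, X=0, W=1) weight 1/135
  (Z=0, Y=0, X=1, W=1) weight 1/135
  (Z=0, Y=0, X=2, W=1) weight 4/405
  (Z=0, Y=1, X=0, W=0) weight 1/180
  (Z=0, Y=1, X=0, W=2) weight 1/720
  (Z=0, Y=1, X=1, W=0) weight 1/180
  (Z=0, Y=1, X=1, W=2) weight 1/720
  (Z=0, Y=1, X=2, W=0) weight 1/135
  … 28 more
Group by W:
  weight(W=0) = 1/6
  weight(W=1) = 2/9
  weight(W=2) = 1/24
Total weight = 1/6 + 2/9 + 1/24 = 31/72
P(W=0 | obs) = 1/6 / 31/72 = 12/31
P(W=1 | obs) = 2/9 / 31/72 = 16/31
P(W=2 | obs) = 1/24 / 31/72 = 3/31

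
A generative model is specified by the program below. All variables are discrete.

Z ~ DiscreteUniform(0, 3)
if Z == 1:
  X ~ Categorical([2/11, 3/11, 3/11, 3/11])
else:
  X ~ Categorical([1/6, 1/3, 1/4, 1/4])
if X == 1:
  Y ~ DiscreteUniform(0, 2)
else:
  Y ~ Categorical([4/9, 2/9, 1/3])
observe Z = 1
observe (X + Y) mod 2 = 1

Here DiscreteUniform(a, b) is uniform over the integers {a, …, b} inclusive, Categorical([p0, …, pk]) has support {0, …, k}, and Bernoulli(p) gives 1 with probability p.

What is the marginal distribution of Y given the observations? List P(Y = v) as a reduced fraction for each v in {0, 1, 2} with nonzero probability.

Enumerate traces; 6 have nonzero weight after conditioning:
  (Z=1, X=0, Y=1) weight 1/99
  (Z=1, X=1, Y=0) weight 1/44
  (Z=1, X=1, Y=2) weight 1/44
  (Z=1, X=2, Y=1) weight 1/66
  (Z=1, X=3, Y=0) weight 1/33
  (Z=1, X=3, Y=2) weight 1/44
Group by Y:
  weight(Y=0) = 7/132
  weight(Y=1) = 5/198
  weight(Y=2) = 1/22
Total weight = 7/132 + 5/198 + 1/22 = 49/396
P(Y=0 | obs) = 7/132 / 49/396 = 3/7
P(Y=1 | obs) = 5/198 / 49/396 = 10/49
P(Y=2 | obs) = 1/22 / 49/396 = 18/49

P(Y=0) = 3/7, P(Y=1) = 10/49, P(Y=2) = 18/49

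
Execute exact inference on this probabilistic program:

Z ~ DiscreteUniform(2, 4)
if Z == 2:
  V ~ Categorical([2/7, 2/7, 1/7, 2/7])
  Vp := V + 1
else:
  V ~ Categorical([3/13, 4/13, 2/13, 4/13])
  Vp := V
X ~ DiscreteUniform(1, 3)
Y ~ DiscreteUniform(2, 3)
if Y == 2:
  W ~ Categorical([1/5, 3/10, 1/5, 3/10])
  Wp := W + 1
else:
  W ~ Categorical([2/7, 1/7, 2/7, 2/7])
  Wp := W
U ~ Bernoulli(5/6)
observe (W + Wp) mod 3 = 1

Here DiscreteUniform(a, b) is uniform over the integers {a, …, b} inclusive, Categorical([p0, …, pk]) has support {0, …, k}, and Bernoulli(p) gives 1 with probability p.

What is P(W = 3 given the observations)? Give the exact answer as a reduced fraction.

P(W = 3 | obs) = 21/55

Enumerate traces; 216 have nonzero weight after conditioning:
  (Z=2, V=0, X=1, Y=2, W=0, U=0) weight 1/1890
  (Z=2, V=0, X=1, Y=2, W=0, U=1) weight 1/378
  (Z=2, V=0, X=1, Y=2, W=3, U=0) weight 1/1260
  (Z=2, V=0, X=1, Y=2, W=3, U=1) weight 1/252
  (Z=2, V=0, X=1, Y=3, W=2, U=0) weight 1/1323
  (Z=2, V=0, X=1, Y=3, W=2, U=1) weight 5/1323
  (Z=2, V=0, X=2, Y=2, W=0, U=0) weight 1/1890
  (Z=2, V=0, X=2, Y=2, W=0, U=1) weight 1/378
  … 208 more
Group by W:
  weight(W=0) = 1/10
  weight(W=2) = 1/7
  weight(W=3) = 3/20
Total weight = 1/10 + 1/7 + 3/20 = 11/28
P(W=0 | obs) = 1/10 / 11/28 = 14/55
P(W=2 | obs) = 1/7 / 11/28 = 4/11
P(W=3 | obs) = 3/20 / 11/28 = 21/55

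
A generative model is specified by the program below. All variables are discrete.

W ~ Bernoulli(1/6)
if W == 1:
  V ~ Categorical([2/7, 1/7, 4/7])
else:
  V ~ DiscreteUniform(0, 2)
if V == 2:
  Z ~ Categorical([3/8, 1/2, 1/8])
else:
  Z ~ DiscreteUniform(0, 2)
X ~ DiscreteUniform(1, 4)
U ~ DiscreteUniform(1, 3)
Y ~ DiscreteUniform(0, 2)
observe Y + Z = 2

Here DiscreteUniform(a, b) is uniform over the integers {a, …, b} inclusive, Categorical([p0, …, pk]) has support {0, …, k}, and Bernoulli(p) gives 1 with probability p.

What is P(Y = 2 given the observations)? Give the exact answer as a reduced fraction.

P(Y = 2 | obs) = 1055/3024

Enumerate traces; 216 have nonzero weight after conditioning:
  (W=0, V=0, Z=0, X=1, U=1, Y=2) weight 5/1944
  (W=0, V=0, Z=0, X=1, U=2, Y=2) weight 5/1944
  (W=0, V=0, Z=0, X=1, U=3, Y=2) weight 5/1944
  (W=0, V=0, Z=0, X=2, U=1, Y=2) weight 5/1944
  (W=0, V=0, Z=0, X=2, U=2, Y=2) weight 5/1944
  (W=0, V=0, Z=0, X=2, U=3, Y=2) weight 5/1944
  (W=0, V=0, Z=0, X=3, U=1, Y=2) weight 5/1944
  (W=0, V=0, Z=0, X=3, U=2, Y=2) weight 5/1944
  (W=0, V=0, Z=1, X=1, U=1, Y=1) weight 5/1944
  (W=0, V=0, Z=2, X=1, U=1, Y=0) weight 5/1944
  … 206 more
Group by Y:
  weight(Y=0) = 773/9072
  weight(Y=1) = 299/2268
  weight(Y=2) = 1055/9072
Total weight = 773/9072 + 299/2268 + 1055/9072 = 1/3
P(Y=0 | obs) = 773/9072 / 1/3 = 773/3024
P(Y=1 | obs) = 299/2268 / 1/3 = 299/756
P(Y=2 | obs) = 1055/9072 / 1/3 = 1055/3024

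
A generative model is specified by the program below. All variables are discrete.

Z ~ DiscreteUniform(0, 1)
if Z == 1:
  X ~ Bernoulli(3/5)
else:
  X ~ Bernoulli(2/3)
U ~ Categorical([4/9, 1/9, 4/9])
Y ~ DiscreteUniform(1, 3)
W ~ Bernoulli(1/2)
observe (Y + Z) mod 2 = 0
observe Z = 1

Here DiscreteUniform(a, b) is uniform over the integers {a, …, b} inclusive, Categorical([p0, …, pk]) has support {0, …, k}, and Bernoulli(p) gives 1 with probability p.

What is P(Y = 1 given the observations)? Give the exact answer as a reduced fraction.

Enumerate traces; 24 have nonzero weight after conditioning:
  (Z=1, X=0, U=0, Y=1, W=0) weight 2/135
  (Z=1, X=0, U=0, Y=1, W=1) weight 2/135
  (Z=1, X=0, U=0, Y=3, W=0) weight 2/135
  (Z=1, X=0, U=0, Y=3, W=1) weight 2/135
  (Z=1, X=0, U=1, Y=1, W=0) weight 1/270
  (Z=1, X=0, U=1, Y=1, W=1) weight 1/270
  (Z=1, X=0, U=1, Y=3, W=0) weight 1/270
  (Z=1, X=0, U=1, Y=3, W=1) weight 1/270
  … 16 more
Group by Y:
  weight(Y=1) = 1/6
  weight(Y=3) = 1/6
Total weight = 1/6 + 1/6 = 1/3
P(Y=1 | obs) = 1/6 / 1/3 = 1/2
P(Y=3 | obs) = 1/6 / 1/3 = 1/2

P(Y = 1 | obs) = 1/2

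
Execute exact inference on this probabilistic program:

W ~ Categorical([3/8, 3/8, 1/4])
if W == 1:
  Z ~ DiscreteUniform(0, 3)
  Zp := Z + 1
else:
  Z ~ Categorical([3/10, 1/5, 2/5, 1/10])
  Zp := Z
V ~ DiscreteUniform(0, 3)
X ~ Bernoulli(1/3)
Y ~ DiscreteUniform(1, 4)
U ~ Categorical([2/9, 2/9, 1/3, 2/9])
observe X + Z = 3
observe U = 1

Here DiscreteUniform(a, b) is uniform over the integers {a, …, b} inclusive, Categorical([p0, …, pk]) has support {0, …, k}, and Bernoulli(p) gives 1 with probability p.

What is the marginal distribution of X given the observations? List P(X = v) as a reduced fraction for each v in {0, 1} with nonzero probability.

Enumerate traces; 96 have nonzero weight after conditioning:
  (W=0, Z=2, V=0, X=1, Y=1, U=1) weight 1/1440
  (W=0, Z=2, V=0, X=1, Y=2, U=1) weight 1/1440
  (W=0, Z=2, V=0, X=1, Y=3, U=1) weight 1/1440
  (W=0, Z=2, V=0, X=1, Y=4, U=1) weight 1/1440
  (W=0, Z=2, V=1, X=1, Y=1, U=1) weight 1/1440
  (W=0, Z=2, V=1, X=1, Y=2, U=1) weight 1/1440
  (W=0, Z=2, V=1, X=1, Y=3, U=1) weight 1/1440
  (W=0, Z=2, V=1, X=1, Y=4, U=1) weight 1/1440
  (W=0, Z=3, V=0, X=0, Y=1, U=1) weight 1/2880
  … 87 more
Group by X:
  weight(X=0) = 5/216
  weight(X=1) = 11/432
Total weight = 5/216 + 11/432 = 7/144
P(X=0 | obs) = 5/216 / 7/144 = 10/21
P(X=1 | obs) = 11/432 / 7/144 = 11/21

P(X=0) = 10/21, P(X=1) = 11/21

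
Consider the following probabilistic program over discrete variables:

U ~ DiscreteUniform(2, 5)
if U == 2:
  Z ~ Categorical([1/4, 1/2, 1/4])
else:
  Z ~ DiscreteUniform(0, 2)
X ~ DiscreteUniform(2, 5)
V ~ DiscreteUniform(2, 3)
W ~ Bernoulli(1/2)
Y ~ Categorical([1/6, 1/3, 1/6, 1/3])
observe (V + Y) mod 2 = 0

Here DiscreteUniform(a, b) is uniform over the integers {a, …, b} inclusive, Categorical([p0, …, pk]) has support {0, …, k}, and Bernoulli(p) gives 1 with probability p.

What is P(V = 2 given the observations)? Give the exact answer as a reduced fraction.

P(V = 2 | obs) = 1/3

Enumerate traces; 384 have nonzero weight after conditioning:
  (U=2, Z=0, X=2, V=2, W=0, Y=0) weight 1/1536
  (U=2, Z=0, X=2, V=2, W=0, Y=2) weight 1/1536
  (U=2, Z=0, X=2, V=2, W=1, Y=0) weight 1/1536
  (U=2, Z=0, X=2, V=2, W=1, Y=2) weight 1/1536
  (U=2, Z=0, X=2, V=3, W=0, Y=1) weight 1/768
  (U=2, Z=0, X=2, V=3, W=0, Y=3) weight 1/768
  (U=2, Z=0, X=2, V=3, W=1, Y=1) weight 1/768
  (U=2, Z=0, X=2, V=3, W=1, Y=3) weight 1/768
  … 376 more
Group by V:
  weight(V=2) = 1/6
  weight(V=3) = 1/3
Total weight = 1/6 + 1/3 = 1/2
P(V=2 | obs) = 1/6 / 1/2 = 1/3
P(V=3 | obs) = 1/3 / 1/2 = 2/3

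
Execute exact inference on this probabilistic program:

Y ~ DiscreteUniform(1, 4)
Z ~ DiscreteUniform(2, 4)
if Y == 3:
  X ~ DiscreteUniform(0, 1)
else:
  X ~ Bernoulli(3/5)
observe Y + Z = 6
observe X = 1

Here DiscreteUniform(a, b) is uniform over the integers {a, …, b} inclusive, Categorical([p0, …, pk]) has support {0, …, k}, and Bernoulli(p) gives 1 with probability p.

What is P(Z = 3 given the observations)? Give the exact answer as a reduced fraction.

Enumerate traces; 3 have nonzero weight after conditioning:
  (Y=2, Z=4, X=1) weight 1/20
  (Y=3, Z=3, X=1) weight 1/24
  (Y=4, Z=2, X=1) weight 1/20
Group by Z:
  weight(Z=2) = 1/20
  weight(Z=3) = 1/24
  weight(Z=4) = 1/20
Total weight = 1/20 + 1/24 + 1/20 = 17/120
P(Z=2 | obs) = 1/20 / 17/120 = 6/17
P(Z=3 | obs) = 1/24 / 17/120 = 5/17
P(Z=4 | obs) = 1/20 / 17/120 = 6/17

P(Z = 3 | obs) = 5/17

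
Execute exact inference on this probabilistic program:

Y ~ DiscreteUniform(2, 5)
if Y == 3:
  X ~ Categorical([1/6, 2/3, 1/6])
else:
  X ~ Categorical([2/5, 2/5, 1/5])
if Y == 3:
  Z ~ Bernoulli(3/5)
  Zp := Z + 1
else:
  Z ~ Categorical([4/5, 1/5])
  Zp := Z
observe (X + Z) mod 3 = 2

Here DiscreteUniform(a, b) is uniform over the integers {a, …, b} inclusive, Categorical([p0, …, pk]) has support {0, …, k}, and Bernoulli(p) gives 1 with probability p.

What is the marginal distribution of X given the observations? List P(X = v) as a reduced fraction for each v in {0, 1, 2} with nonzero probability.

Enumerate traces; 8 have nonzero weight after conditioning:
  (Y=2, X=1, Z=1) weight 1/50
  (Y=2, X=2, Z=0) weight 1/25
  (Y=3, X=1, Z=1) weight 1/10
  (Y=3, X=2, Z=0) weight 1/60
  (Y=4, X=1, Z=1) weight 1/50
  (Y=4, X=2, Z=0) weight 1/25
  (Y=5, X=1, Z=1) weight 1/50
  (Y=5, X=2, Z=0) weight 1/25
Group by X:
  weight(X=1) = 4/25
  weight(X=2) = 41/300
Total weight = 4/25 + 41/300 = 89/300
P(X=1 | obs) = 4/25 / 89/300 = 48/89
P(X=2 | obs) = 41/300 / 89/300 = 41/89

P(X=1) = 48/89, P(X=2) = 41/89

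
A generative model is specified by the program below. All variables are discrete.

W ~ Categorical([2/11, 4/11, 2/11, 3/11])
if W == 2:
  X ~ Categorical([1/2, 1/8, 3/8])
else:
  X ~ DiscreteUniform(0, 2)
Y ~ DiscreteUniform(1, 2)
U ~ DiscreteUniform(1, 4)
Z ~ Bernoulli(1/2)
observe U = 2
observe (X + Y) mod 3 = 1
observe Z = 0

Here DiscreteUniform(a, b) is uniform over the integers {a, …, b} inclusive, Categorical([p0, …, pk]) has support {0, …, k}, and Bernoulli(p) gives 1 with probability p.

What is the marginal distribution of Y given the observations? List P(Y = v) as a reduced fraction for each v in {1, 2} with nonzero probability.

P(Y=1) = 16/31, P(Y=2) = 15/31

Enumerate traces; 8 have nonzero weight after conditioning:
  (W=0, X=0, Y=1, U=2, Z=0) weight 1/264
  (W=0, X=2, Y=2, U=2, Z=0) weight 1/264
  (W=1, X=0, Y=1, U=2, Z=0) weight 1/132
  (W=1, X=2, Y=2, U=2, Z=0) weight 1/132
  (W=2, X=0, Y=1, U=2, Z=0) weight 1/176
  (W=2, X=2, Y=2, U=2, Z=0) weight 3/704
  (W=3, X=0, Y=1, U=2, Z=0) weight 1/176
  (W=3, X=2, Y=2, U=2, Z=0) weight 1/176
Group by Y:
  weight(Y=1) = 1/44
  weight(Y=2) = 15/704
Total weight = 1/44 + 15/704 = 31/704
P(Y=1 | obs) = 1/44 / 31/704 = 16/31
P(Y=2 | obs) = 15/704 / 31/704 = 15/31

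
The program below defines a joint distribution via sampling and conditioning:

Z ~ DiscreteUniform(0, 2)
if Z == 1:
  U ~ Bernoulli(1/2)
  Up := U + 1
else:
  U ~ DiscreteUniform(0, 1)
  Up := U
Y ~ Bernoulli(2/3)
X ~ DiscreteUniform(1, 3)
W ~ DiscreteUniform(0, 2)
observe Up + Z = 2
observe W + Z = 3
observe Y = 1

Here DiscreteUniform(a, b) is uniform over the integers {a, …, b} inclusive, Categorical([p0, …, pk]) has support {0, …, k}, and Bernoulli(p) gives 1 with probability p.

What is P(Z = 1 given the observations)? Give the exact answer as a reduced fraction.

Enumerate traces; 6 have nonzero weight after conditioning:
  (Z=1, U=0, Y=1, X=1, W=2) weight 1/81
  (Z=1, U=0, Y=1, X=2, W=2) weight 1/81
  (Z=1, U=0, Y=1, X=3, W=2) weight 1/81
  (Z=2, U=0, Y=1, X=1, W=1) weight 1/81
  (Z=2, U=0, Y=1, X=2, W=1) weight 1/81
  (Z=2, U=0, Y=1, X=3, W=1) weight 1/81
Group by Z:
  weight(Z=1) = 1/27
  weight(Z=2) = 1/27
Total weight = 1/27 + 1/27 = 2/27
P(Z=1 | obs) = 1/27 / 2/27 = 1/2
P(Z=2 | obs) = 1/27 / 2/27 = 1/2

P(Z = 1 | obs) = 1/2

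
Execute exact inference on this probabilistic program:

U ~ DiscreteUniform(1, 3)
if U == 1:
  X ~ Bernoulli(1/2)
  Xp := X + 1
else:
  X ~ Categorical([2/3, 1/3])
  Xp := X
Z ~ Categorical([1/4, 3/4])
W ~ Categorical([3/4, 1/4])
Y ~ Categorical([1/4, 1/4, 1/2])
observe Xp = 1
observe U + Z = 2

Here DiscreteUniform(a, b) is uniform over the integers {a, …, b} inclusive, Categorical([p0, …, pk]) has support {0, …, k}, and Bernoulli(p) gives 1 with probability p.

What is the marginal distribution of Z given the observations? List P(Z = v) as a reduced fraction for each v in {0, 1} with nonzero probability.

P(Z=0) = 2/11, P(Z=1) = 9/11

Enumerate traces; 12 have nonzero weight after conditioning:
  (U=1, X=0, Z=1, W=0, Y=0) weight 3/128
  (U=1, X=0, Z=1, W=0, Y=1) weight 3/128
  (U=1, X=0, Z=1, W=0, Y=2) weight 3/64
  (U=1, X=0, Z=1, W=1, Y=0) weight 1/128
  (U=1, X=0, Z=1, W=1, Y=1) weight 1/128
  (U=1, X=0, Z=1, W=1, Y=2) weight 1/64
  (U=2, X=1, Z=0, W=0, Y=0) weight 1/192
  (U=2, X=1, Z=0, W=0, Y=1) weight 1/192
  … 4 more
Group by Z:
  weight(Z=0) = 1/36
  weight(Z=1) = 1/8
Total weight = 1/36 + 1/8 = 11/72
P(Z=0 | obs) = 1/36 / 11/72 = 2/11
P(Z=1 | obs) = 1/8 / 11/72 = 9/11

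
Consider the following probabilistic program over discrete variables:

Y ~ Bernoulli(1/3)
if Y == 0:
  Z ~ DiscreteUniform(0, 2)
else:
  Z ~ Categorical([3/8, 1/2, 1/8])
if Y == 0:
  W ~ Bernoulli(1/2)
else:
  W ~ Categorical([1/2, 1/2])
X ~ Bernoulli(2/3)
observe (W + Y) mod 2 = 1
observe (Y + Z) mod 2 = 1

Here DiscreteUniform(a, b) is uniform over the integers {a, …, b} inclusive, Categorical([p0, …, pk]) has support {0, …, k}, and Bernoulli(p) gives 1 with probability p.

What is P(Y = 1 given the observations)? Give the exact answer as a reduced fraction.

Enumerate traces; 6 have nonzero weight after conditioning:
  (Y=0, Z=1, W=1, X=0) weight 1/27
  (Y=0, Z=1, W=1, X=1) weight 2/27
  (Y=1, Z=0, W=0, X=0) weight 1/48
  (Y=1, Z=0, W=0, X=1) weight 1/24
  (Y=1, Z=2, W=0, X=0) weight 1/144
  (Y=1, Z=2, W=0, X=1) weight 1/72
Group by Y:
  weight(Y=0) = 1/9
  weight(Y=1) = 1/12
Total weight = 1/9 + 1/12 = 7/36
P(Y=0 | obs) = 1/9 / 7/36 = 4/7
P(Y=1 | obs) = 1/12 / 7/36 = 3/7

P(Y = 1 | obs) = 3/7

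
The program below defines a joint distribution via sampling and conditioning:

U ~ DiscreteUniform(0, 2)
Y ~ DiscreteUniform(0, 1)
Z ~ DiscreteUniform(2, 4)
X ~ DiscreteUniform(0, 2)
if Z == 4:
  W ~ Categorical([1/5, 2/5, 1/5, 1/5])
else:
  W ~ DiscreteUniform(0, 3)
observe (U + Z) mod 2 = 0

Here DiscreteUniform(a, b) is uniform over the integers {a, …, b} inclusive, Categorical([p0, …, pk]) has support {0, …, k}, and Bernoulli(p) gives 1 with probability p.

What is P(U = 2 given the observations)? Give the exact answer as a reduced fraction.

P(U = 2 | obs) = 2/5

Enumerate traces; 120 have nonzero weight after conditioning:
  (U=0, Y=0, Z=2, X=0, W=0) weight 1/216
  (U=0, Y=0, Z=2, X=0, W=1) weight 1/216
  (U=0, Y=0, Z=2, X=0, W=2) weight 1/216
  (U=0, Y=0, Z=2, X=0, W=3) weight 1/216
  (U=0, Y=0, Z=2, X=1, W=0) weight 1/216
  (U=0, Y=0, Z=2, X=1, W=1) weight 1/216
  (U=0, Y=0, Z=2, X=1, W=2) weight 1/216
  (U=0, Y=0, Z=2, X=1, W=3) weight 1/216
  (U=1, Y=0, Z=3, X=0, W=0) weight 1/216
  (U=2, Y=0, Z=2, X=0, W=0) weight 1/216
  … 110 more
Group by U:
  weight(U=0) = 2/9
  weight(U=1) = 1/9
  weight(U=2) = 2/9
Total weight = 2/9 + 1/9 + 2/9 = 5/9
P(U=0 | obs) = 2/9 / 5/9 = 2/5
P(U=1 | obs) = 1/9 / 5/9 = 1/5
P(U=2 | obs) = 2/9 / 5/9 = 2/5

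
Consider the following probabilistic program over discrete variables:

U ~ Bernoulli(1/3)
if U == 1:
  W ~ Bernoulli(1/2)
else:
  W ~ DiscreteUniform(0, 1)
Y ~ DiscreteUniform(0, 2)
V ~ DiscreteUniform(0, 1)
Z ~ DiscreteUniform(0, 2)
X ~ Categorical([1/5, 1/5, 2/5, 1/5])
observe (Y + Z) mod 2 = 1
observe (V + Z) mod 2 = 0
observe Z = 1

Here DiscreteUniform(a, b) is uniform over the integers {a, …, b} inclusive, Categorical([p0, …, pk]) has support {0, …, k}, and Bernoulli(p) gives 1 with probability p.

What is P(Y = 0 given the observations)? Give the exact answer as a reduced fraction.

Enumerate traces; 32 have nonzero weight after conditioning:
  (U=0, W=0, Y=0, V=1, Z=1, X=0) weight 1/270
  (U=0, W=0, Y=0, V=1, Z=1, X=1) weight 1/270
  (U=0, W=0, Y=0, V=1, Z=1, X=2) weight 1/135
  (U=0, W=0, Y=0, V=1, Z=1, X=3) weight 1/270
  (U=0, W=0, Y=2, V=1, Z=1, X=0) weight 1/270
  (U=0, W=0, Y=2, V=1, Z=1, X=1) weight 1/270
  (U=0, W=0, Y=2, V=1, Z=1, X=2) weight 1/135
  (U=0, W=0, Y=2, V=1, Z=1, X=3) weight 1/270
  … 24 more
Group by Y:
  weight(Y=0) = 1/18
  weight(Y=2) = 1/18
Total weight = 1/18 + 1/18 = 1/9
P(Y=0 | obs) = 1/18 / 1/9 = 1/2
P(Y=2 | obs) = 1/18 / 1/9 = 1/2

P(Y = 0 | obs) = 1/2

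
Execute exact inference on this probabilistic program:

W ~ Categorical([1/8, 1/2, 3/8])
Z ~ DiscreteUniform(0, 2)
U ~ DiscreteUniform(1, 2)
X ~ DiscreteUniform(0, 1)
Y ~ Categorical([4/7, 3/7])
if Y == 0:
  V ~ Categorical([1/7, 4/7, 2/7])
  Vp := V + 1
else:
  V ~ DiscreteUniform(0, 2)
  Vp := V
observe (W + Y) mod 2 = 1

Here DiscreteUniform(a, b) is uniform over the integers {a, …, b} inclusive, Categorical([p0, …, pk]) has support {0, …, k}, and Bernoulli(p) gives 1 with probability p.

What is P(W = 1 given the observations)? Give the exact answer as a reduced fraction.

Enumerate traces; 108 have nonzero weight after conditioning:
  (W=0, Z=0, U=1, X=0, Y=1, V=0) weight 1/672
  (W=0, Z=0, U=1, X=0, Y=1, V=1) weight 1/672
  (W=0, Z=0, U=1, X=0, Y=1, V=2) weight 1/672
  (W=0, Z=0, U=1, X=1, Y=1, V=0) weight 1/672
  (W=0, Z=0, U=1, X=1, Y=1, V=1) weight 1/672
  (W=0, Z=0, U=1, X=1, Y=1, V=2) weight 1/672
  (W=0, Z=0, U=2, X=0, Y=1, V=0) weight 1/672
  (W=0, Z=0, U=2, X=0, Y=1, V=1) weight 1/672
  (W=1, Z=0, U=1, X=0, Y=0, V=0) weight 1/294
  (W=2, Z=0, U=1, X=0, Y=1, V=0) weight 1/224
  … 98 more
Group by W:
  weight(W=0) = 3/56
  weight(W=1) = 2/7
  weight(W=2) = 9/56
Total weight = 3/56 + 2/7 + 9/56 = 1/2
P(W=0 | obs) = 3/56 / 1/2 = 3/28
P(W=1 | obs) = 2/7 / 1/2 = 4/7
P(W=2 | obs) = 9/56 / 1/2 = 9/28

P(W = 1 | obs) = 4/7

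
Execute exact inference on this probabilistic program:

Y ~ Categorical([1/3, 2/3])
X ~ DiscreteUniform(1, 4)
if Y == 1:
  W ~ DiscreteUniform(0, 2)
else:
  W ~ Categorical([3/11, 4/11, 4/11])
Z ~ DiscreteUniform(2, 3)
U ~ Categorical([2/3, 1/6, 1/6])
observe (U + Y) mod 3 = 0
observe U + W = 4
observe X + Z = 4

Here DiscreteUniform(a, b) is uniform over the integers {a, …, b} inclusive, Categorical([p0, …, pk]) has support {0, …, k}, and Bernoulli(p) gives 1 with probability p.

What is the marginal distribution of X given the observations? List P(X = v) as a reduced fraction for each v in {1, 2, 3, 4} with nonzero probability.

P(X=1) = 1/2, P(X=2) = 1/2

Enumerate traces; 2 have nonzero weight after conditioning:
  (Y=1, X=1, W=2, Z=3, U=2) weight 1/216
  (Y=1, X=2, W=2, Z=2, U=2) weight 1/216
Group by X:
  weight(X=1) = 1/216
  weight(X=2) = 1/216
Total weight = 1/216 + 1/216 = 1/108
P(X=1 | obs) = 1/216 / 1/108 = 1/2
P(X=2 | obs) = 1/216 / 1/108 = 1/2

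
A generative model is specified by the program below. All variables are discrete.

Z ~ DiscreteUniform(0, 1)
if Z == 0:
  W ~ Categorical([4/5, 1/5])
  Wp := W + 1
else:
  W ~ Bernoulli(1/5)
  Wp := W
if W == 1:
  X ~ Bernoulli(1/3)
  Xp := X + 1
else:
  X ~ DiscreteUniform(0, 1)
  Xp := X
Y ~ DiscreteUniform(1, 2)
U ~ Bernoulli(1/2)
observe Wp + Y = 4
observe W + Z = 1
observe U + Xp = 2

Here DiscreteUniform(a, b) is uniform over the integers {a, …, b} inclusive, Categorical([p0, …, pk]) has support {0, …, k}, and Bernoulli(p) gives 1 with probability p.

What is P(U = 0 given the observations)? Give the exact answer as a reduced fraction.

Enumerate traces; 2 have nonzero weight after conditioning:
  (Z=0, W=1, X=0, Y=2, U=1) weight 1/60
  (Z=0, W=1, X=1, Y=2, U=0) weight 1/120
Group by U:
  weight(U=0) = 1/120
  weight(U=1) = 1/60
Total weight = 1/120 + 1/60 = 1/40
P(U=0 | obs) = 1/120 / 1/40 = 1/3
P(U=1 | obs) = 1/60 / 1/40 = 2/3

P(U = 0 | obs) = 1/3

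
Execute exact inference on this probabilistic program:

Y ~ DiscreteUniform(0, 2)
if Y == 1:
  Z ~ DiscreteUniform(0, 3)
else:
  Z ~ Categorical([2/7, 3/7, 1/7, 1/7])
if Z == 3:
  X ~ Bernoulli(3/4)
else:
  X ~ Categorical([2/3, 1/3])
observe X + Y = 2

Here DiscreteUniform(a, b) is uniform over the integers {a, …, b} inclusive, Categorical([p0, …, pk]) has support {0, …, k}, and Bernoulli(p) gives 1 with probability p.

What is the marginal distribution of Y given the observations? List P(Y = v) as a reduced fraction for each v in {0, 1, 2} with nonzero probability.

P(Y=1) = 49/117, P(Y=2) = 68/117

Enumerate traces; 8 have nonzero weight after conditioning:
  (Y=1, Z=0, X=1) weight 1/36
  (Y=1, Z=1, X=1) weight 1/36
  (Y=1, Z=2, X=1) weight 1/36
  (Y=1, Z=3, X=1) weight 1/16
  (Y=2, Z=0, X=0) weight 4/63
  (Y=2, Z=1, X=0) weight 2/21
  (Y=2, Z=2, X=0) weight 2/63
  (Y=2, Z=3, X=0) weight 1/84
Group by Y:
  weight(Y=1) = 7/48
  weight(Y=2) = 17/84
Total weight = 7/48 + 17/84 = 39/112
P(Y=1 | obs) = 7/48 / 39/112 = 49/117
P(Y=2 | obs) = 17/84 / 39/112 = 68/117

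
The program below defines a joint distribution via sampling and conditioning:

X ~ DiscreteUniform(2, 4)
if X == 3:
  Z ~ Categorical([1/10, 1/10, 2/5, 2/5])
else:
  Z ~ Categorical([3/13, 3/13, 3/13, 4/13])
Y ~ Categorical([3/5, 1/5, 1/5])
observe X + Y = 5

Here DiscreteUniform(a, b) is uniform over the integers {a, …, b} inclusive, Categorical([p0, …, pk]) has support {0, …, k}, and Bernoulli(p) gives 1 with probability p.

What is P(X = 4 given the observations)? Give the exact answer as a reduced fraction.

P(X = 4 | obs) = 1/2

Enumerate traces; 8 have nonzero weight after conditioning:
  (X=3, Z=0, Y=2) weight 1/150
  (X=3, Z=1, Y=2) weight 1/150
  (X=3, Z=2, Y=2) weight 2/75
  (X=3, Z=3, Y=2) weight 2/75
  (X=4, Z=0, Y=1) weight 1/65
  (X=4, Z=1, Y=1) weight 1/65
  (X=4, Z=2, Y=1) weight 1/65
  (X=4, Z=3, Y=1) weight 4/195
Group by X:
  weight(X=3) = 1/15
  weight(X=4) = 1/15
Total weight = 1/15 + 1/15 = 2/15
P(X=3 | obs) = 1/15 / 2/15 = 1/2
P(X=4 | obs) = 1/15 / 2/15 = 1/2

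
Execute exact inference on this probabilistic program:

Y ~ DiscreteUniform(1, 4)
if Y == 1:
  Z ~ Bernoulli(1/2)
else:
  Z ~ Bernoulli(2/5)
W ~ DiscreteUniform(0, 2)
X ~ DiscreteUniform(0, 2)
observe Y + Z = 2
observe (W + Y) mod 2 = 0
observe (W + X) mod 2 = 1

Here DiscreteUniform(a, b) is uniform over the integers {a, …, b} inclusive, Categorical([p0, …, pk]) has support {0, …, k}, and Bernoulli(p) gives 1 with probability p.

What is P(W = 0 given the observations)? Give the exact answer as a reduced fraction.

Enumerate traces; 4 have nonzero weight after conditioning:
  (Y=1, Z=1, W=1, X=0) weight 1/72
  (Y=1, Z=1, W=1, X=2) weight 1/72
  (Y=2, Z=0, W=0, X=1) weight 1/60
  (Y=2, Z=0, W=2, X=1) weight 1/60
Group by W:
  weight(W=0) = 1/60
  weight(W=1) = 1/36
  weight(W=2) = 1/60
Total weight = 1/60 + 1/36 + 1/60 = 11/180
P(W=0 | obs) = 1/60 / 11/180 = 3/11
P(W=1 | obs) = 1/36 / 11/180 = 5/11
P(W=2 | obs) = 1/60 / 11/180 = 3/11

P(W = 0 | obs) = 3/11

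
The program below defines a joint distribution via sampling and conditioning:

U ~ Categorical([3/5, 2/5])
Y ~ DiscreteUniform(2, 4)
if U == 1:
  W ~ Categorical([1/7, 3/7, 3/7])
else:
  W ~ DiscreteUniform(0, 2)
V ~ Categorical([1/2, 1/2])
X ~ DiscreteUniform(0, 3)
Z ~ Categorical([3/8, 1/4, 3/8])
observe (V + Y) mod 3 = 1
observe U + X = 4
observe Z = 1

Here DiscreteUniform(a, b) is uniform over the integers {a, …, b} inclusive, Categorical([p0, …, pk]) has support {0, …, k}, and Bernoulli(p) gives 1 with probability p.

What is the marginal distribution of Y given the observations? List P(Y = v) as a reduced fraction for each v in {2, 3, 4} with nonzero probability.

P(Y=3) = 1/2, P(Y=4) = 1/2

Enumerate traces; 6 have nonzero weight after conditioning:
  (U=1, Y=3, W=0, V=1, X=3, Z=1) weight 1/1680
  (U=1, Y=3, W=1, V=1, X=3, Z=1) weight 1/560
  (U=1, Y=3, W=2, V=1, X=3, Z=1) weight 1/560
  (U=1, Y=4, W=0, V=0, X=3, Z=1) weight 1/1680
  (U=1, Y=4, W=1, V=0, X=3, Z=1) weight 1/560
  (U=1, Y=4, W=2, V=0, X=3, Z=1) weight 1/560
Group by Y:
  weight(Y=3) = 1/240
  weight(Y=4) = 1/240
Total weight = 1/240 + 1/240 = 1/120
P(Y=3 | obs) = 1/240 / 1/120 = 1/2
P(Y=4 | obs) = 1/240 / 1/120 = 1/2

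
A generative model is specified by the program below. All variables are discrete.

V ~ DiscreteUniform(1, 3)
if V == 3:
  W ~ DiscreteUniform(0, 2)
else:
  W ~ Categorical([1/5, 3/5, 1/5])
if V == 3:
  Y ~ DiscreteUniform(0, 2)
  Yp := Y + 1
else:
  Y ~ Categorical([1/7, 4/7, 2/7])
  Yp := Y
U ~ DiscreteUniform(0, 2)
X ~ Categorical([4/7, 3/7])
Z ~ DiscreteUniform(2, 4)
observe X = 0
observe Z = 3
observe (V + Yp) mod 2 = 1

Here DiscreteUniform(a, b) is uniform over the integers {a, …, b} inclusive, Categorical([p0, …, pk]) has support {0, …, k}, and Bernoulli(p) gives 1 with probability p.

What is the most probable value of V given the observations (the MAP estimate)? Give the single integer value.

Enumerate traces; 36 have nonzero weight after conditioning:
  (V=1, W=0, Y=0, U=0, X=0, Z=3) weight 4/6615
  (V=1, W=0, Y=0, U=1, X=0, Z=3) weight 4/6615
  (V=1, W=0, Y=0, U=2, X=0, Z=3) weight 4/6615
  (V=1, W=0, Y=2, U=0, X=0, Z=3) weight 8/6615
  (V=1, W=0, Y=2, U=1, X=0, Z=3) weight 8/6615
  (V=1, W=0, Y=2, U=2, X=0, Z=3) weight 8/6615
  (V=1, W=1, Y=0, U=0, X=0, Z=3) weight 4/2205
  (V=1, W=1, Y=0, U=1, X=0, Z=3) weight 4/2205
  (V=2, W=0, Y=1, U=0, X=0, Z=3) weight 16/6615
  (V=3, W=0, Y=1, U=0, X=0, Z=3) weight 4/1701
  … 26 more
Group by V:
  weight(V=1) = 4/147
  weight(V=2) = 16/441
  weight(V=3) = 4/189
Total weight = 4/147 + 16/441 + 4/189 = 16/189
P(V=1 | obs) = 4/147 / 16/189 = 9/28
P(V=2 | obs) = 16/441 / 16/189 = 3/7
P(V=3 | obs) = 4/189 / 16/189 = 1/4
argmax = 2

argmax_v P(V = v | obs) = 2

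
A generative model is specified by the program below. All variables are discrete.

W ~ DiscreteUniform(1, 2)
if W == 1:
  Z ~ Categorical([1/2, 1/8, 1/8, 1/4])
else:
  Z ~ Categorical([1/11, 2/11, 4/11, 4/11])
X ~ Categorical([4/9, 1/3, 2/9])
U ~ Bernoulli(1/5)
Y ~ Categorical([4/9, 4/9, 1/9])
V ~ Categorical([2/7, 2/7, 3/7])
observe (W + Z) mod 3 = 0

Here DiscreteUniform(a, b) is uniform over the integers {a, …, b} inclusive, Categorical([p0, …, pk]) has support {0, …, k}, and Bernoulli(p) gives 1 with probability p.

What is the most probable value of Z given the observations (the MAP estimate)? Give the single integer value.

Enumerate traces; 108 have nonzero weight after conditioning:
  (W=1, Z=2, X=0, U=0, Y=0, V=0) weight 8/2835
  (W=1, Z=2, X=0, U=0, Y=0, V=1) weight 8/2835
  (W=1, Z=2, X=0, U=0, Y=0, V=2) weight 4/945
  (W=1, Z=2, X=0, U=0, Y=1, V=0) weight 8/2835
  (W=1, Z=2, X=0, U=0, Y=1, V=1) weight 8/2835
  (W=1, Z=2, X=0, U=0, Y=1, V=2) weight 4/945
  (W=1, Z=2, X=0, U=0, Y=2, V=0) weight 2/2835
  (W=1, Z=2, X=0, U=0, Y=2, V=1) weight 2/2835
  (W=2, Z=1, X=0, U=0, Y=0, V=0) weight 128/31185
  … 99 more
Group by Z:
  weight(Z=1) = 1/11
  weight(Z=2) = 1/16
Total weight = 1/11 + 1/16 = 27/176
P(Z=1 | obs) = 1/11 / 27/176 = 16/27
P(Z=2 | obs) = 1/16 / 27/176 = 11/27
argmax = 1

argmax_v P(Z = v | obs) = 1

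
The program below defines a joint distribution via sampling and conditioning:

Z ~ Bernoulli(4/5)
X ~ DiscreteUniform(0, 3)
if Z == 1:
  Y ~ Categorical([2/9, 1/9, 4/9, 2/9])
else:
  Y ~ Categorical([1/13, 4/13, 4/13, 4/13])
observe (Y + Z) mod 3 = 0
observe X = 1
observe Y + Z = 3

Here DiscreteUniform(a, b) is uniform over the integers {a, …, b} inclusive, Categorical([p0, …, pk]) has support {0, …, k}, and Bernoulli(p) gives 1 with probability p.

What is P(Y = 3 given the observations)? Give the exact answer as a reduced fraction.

P(Y = 3 | obs) = 9/61

Enumerate traces; 2 have nonzero weight after conditioning:
  (Z=0, X=1, Y=3) weight 1/65
  (Z=1, X=1, Y=2) weight 4/45
Group by Y:
  weight(Y=2) = 4/45
  weight(Y=3) = 1/65
Total weight = 4/45 + 1/65 = 61/585
P(Y=2 | obs) = 4/45 / 61/585 = 52/61
P(Y=3 | obs) = 1/65 / 61/585 = 9/61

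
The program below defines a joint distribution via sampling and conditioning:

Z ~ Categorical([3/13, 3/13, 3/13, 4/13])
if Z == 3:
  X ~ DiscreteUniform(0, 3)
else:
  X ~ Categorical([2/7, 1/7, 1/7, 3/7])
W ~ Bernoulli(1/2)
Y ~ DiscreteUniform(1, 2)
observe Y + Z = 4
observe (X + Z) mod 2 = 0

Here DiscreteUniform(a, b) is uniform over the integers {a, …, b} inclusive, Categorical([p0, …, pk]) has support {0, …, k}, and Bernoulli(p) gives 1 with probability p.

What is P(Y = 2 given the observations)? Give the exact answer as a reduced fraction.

P(Y = 2 | obs) = 9/23

Enumerate traces; 8 have nonzero weight after conditioning:
  (Z=2, X=0, W=0, Y=2) weight 3/182
  (Z=2, X=0, W=1, Y=2) weight 3/182
  (Z=2, X=2, W=0, Y=2) weight 3/364
  (Z=2, X=2, W=1, Y=2) weight 3/364
  (Z=3, X=1, W=0, Y=1) weight 1/52
  (Z=3, X=1, W=1, Y=1) weight 1/52
  (Z=3, X=3, W=0, Y=1) weight 1/52
  (Z=3, X=3, W=1, Y=1) weight 1/52
Group by Y:
  weight(Y=1) = 1/13
  weight(Y=2) = 9/182
Total weight = 1/13 + 9/182 = 23/182
P(Y=1 | obs) = 1/13 / 23/182 = 14/23
P(Y=2 | obs) = 9/182 / 23/182 = 9/23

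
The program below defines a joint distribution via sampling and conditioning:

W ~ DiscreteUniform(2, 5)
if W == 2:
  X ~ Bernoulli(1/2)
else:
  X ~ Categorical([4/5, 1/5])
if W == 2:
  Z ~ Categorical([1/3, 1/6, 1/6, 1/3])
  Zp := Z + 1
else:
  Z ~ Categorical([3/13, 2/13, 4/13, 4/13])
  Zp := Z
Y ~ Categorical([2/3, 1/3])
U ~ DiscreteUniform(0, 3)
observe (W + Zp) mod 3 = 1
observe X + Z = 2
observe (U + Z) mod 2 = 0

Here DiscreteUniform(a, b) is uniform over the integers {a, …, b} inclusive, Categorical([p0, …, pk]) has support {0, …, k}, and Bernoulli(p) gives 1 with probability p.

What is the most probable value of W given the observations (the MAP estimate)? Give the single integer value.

Enumerate traces; 12 have nonzero weight after conditioning:
  (W=2, X=1, Z=1, Y=0, U=1) weight 1/288
  (W=2, X=1, Z=1, Y=0, U=3) weight 1/288
  (W=2, X=1, Z=1, Y=1, U=1) weight 1/576
  (W=2, X=1, Z=1, Y=1, U=3) weight 1/576
  (W=3, X=1, Z=1, Y=0, U=1) weight 1/780
  (W=3, X=1, Z=1, Y=0, U=3) weight 1/780
  (W=3, X=1, Z=1, Y=1, U=1) weight 1/1560
  (W=3, X=1, Z=1, Y=1, U=3) weight 1/1560
  (W=5, X=0, Z=2, Y=0, U=0) weight 2/195
  … 3 more
Group by W:
  weight(W=2) = 1/96
  weight(W=3) = 1/260
  weight(W=5) = 2/65
Total weight = 1/96 + 1/260 + 2/65 = 281/6240
P(W=2 | obs) = 1/96 / 281/6240 = 65/281
P(W=3 | obs) = 1/260 / 281/6240 = 24/281
P(W=5 | obs) = 2/65 / 281/6240 = 192/281
argmax = 5

argmax_v P(W = v | obs) = 5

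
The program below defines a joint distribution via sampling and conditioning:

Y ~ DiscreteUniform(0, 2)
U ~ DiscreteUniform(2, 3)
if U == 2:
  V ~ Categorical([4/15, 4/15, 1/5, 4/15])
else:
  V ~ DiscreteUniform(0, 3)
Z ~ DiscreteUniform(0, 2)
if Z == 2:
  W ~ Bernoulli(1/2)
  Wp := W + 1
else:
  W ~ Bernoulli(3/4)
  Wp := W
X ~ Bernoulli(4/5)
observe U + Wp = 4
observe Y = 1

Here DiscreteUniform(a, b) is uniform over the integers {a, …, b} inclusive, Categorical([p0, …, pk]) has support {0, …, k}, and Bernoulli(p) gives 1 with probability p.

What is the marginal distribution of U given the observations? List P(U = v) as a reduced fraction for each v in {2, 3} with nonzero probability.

P(U=2) = 1/5, P(U=3) = 4/5

Enumerate traces; 32 have nonzero weight after conditioning:
  (Y=1, U=2, V=0, Z=2, W=1, X=0) weight 1/675
  (Y=1, U=2, V=0, Z=2, W=1, X=1) weight 4/675
  (Y=1, U=2, V=1, Z=2, W=1, X=0) weight 1/675
  (Y=1, U=2, V=1, Z=2, W=1, X=1) weight 4/675
  (Y=1, U=2, V=2, Z=2, W=1, X=0) weight 1/900
  (Y=1, U=2, V=2, Z=2, W=1, X=1) weight 1/225
  (Y=1, U=2, V=3, Z=2, W=1, X=0) weight 1/675
  (Y=1, U=2, V=3, Z=2, W=1, X=1) weight 4/675
  (Y=1, U=3, V=0, Z=0, W=1, X=0) weight 1/480
  … 23 more
Group by U:
  weight(U=2) = 1/36
  weight(U=3) = 1/9
Total weight = 1/36 + 1/9 = 5/36
P(U=2 | obs) = 1/36 / 5/36 = 1/5
P(U=3 | obs) = 1/9 / 5/36 = 4/5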